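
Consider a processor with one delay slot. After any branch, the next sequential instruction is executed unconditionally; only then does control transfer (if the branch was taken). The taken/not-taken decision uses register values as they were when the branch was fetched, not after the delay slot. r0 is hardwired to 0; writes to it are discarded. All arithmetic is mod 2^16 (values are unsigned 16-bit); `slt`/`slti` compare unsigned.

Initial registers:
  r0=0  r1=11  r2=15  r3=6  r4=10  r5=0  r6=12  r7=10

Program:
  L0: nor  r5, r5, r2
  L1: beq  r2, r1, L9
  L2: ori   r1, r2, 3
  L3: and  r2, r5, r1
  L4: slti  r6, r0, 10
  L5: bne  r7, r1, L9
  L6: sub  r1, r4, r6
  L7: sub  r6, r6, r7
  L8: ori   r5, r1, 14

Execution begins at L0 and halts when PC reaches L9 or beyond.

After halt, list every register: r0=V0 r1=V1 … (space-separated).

r0=0 r1=9 r2=0 r3=6 r4=10 r5=65520 r6=1 r7=10

[0] nor  r5, r5, r2  →  {r0:0, r1:11, r2:15, r3:6, r4:10, r5:65520, r6:12, r7:10}
[1] beq  r2, r1, L9  →  {r0:0, r1:11, r2:15, r3:6, r4:10, r5:65520, r6:12, r7:10}  ⟨branch fallthrough⟩
[2] ori   r1, r2, 3  →  {r0:0, r1:15, r2:15, r3:6, r4:10, r5:65520, r6:12, r7:10}
[3] and  r2, r5, r1  →  {r0:0, r1:15, r2:0, r3:6, r4:10, r5:65520, r6:12, r7:10}
[4] slti  r6, r0, 10  →  {r0:0, r1:15, r2:0, r3:6, r4:10, r5:65520, r6:1, r7:10}
[5] bne  r7, r1, L9  →  {r0:0, r1:15, r2:0, r3:6, r4:10, r5:65520, r6:1, r7:10}  ⟨branch taken⟩
[6] sub  r1, r4, r6  →  {r0:0, r1:9, r2:0, r3:6, r4:10, r5:65520, r6:1, r7:10}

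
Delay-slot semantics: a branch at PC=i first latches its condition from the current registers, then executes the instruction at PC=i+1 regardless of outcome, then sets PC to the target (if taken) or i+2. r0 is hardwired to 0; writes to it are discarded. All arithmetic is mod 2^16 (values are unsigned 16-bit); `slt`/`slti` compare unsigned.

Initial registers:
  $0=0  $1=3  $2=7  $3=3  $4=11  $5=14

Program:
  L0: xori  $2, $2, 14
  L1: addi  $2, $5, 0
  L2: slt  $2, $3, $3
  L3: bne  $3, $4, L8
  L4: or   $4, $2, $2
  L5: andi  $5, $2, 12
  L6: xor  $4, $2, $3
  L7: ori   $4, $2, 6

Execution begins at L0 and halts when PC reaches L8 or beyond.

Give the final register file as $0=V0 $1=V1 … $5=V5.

[0] xori  $2, $2, 14  →  {$0:0, $1:3, $2:9, $3:3, $4:11, $5:14}
[1] addi  $2, $5, 0  →  {$0:0, $1:3, $2:14, $3:3, $4:11, $5:14}
[2] slt  $2, $3, $3  →  {$0:0, $1:3, $2:0, $3:3, $4:11, $5:14}
[3] bne  $3, $4, L8  →  {$0:0, $1:3, $2:0, $3:3, $4:11, $5:14}  ⟨branch taken⟩
[4] or   $4, $2, $2  →  {$0:0, $1:3, $2:0, $3:3, $4:0, $5:14}

$0=0 $1=3 $2=0 $3=3 $4=0 $5=14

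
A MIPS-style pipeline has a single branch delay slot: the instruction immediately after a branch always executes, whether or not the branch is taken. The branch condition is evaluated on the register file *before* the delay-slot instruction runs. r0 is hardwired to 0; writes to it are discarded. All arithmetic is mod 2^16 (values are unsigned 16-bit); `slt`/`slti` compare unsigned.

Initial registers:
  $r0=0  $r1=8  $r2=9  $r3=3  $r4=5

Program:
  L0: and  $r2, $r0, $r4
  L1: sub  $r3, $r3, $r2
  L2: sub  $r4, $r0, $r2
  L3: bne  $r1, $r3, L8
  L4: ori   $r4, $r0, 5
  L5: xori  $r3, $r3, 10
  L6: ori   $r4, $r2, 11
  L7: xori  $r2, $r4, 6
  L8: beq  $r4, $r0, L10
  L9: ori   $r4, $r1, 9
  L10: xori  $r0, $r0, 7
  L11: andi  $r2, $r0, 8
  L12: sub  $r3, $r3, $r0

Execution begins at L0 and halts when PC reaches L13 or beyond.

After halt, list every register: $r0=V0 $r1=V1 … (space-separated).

$r0=0 $r1=8 $r2=0 $r3=3 $r4=9

  step pc=0: and  $r2, $r0, $r4  regs=(0,8,0,3,5)
  step pc=1: sub  $r3, $r3, $r2  regs=(0,8,0,3,5)
  step pc=2: sub  $r4, $r0, $r2  regs=(0,8,0,3,0)
  step pc=3: bne  $r1, $r3, L8  cond=T  regs=(0,8,0,3,0)
  step pc=4: ori   $r4, $r0, 5  regs=(0,8,0,3,5)
  step pc=8: beq  $r4, $r0, L10  cond=F  regs=(0,8,0,3,5)
  step pc=9: ori   $r4, $r1, 9  regs=(0,8,0,3,9)
  step pc=10: xori  $r0, $r0, 7  regs=(0,8,0,3,9)
  step pc=11: andi  $r2, $r0, 8  regs=(0,8,0,3,9)
  step pc=12: sub  $r3, $r3, $r0  regs=(0,8,0,3,9)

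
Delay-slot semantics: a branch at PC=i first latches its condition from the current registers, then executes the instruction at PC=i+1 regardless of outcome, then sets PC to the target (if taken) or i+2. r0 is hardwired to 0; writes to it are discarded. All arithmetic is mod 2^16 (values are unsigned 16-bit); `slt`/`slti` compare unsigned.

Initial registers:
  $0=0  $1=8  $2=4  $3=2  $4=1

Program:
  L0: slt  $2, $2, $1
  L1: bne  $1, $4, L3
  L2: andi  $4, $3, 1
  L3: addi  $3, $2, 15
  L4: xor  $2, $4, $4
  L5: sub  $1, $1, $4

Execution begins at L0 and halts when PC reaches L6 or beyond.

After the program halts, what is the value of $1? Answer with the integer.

8

#0 slt  $2, $2, $1 ; 0/8/1/2/1
#1 bne  $1, $4, L3 ; 0/8/1/2/1 ; →target
#2 andi  $4, $3, 1 ; 0/8/1/2/0
#3 addi  $3, $2, 15 ; 0/8/1/16/0
#4 xor  $2, $4, $4 ; 0/8/0/16/0
#5 sub  $1, $1, $4 ; 0/8/0/16/0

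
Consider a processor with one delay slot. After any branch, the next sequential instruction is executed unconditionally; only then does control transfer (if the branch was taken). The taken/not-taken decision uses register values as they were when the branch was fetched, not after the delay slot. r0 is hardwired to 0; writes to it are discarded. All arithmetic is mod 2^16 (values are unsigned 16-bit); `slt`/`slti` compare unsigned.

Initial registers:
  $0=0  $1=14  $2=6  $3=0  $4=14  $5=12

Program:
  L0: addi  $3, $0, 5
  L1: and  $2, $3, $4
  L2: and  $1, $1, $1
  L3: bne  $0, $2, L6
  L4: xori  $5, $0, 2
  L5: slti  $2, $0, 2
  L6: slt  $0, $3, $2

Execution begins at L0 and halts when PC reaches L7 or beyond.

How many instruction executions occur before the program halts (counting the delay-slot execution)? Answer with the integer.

  step pc=0: addi  $3, $0, 5  regs=(0,14,6,5,14,12)
  step pc=1: and  $2, $3, $4  regs=(0,14,4,5,14,12)
  step pc=2: and  $1, $1, $1  regs=(0,14,4,5,14,12)
  step pc=3: bne  $0, $2, L6  cond=T  regs=(0,14,4,5,14,12)
  step pc=4: xori  $5, $0, 2  regs=(0,14,4,5,14,2)
  step pc=6: slt  $0, $3, $2  regs=(0,14,4,5,14,2)

6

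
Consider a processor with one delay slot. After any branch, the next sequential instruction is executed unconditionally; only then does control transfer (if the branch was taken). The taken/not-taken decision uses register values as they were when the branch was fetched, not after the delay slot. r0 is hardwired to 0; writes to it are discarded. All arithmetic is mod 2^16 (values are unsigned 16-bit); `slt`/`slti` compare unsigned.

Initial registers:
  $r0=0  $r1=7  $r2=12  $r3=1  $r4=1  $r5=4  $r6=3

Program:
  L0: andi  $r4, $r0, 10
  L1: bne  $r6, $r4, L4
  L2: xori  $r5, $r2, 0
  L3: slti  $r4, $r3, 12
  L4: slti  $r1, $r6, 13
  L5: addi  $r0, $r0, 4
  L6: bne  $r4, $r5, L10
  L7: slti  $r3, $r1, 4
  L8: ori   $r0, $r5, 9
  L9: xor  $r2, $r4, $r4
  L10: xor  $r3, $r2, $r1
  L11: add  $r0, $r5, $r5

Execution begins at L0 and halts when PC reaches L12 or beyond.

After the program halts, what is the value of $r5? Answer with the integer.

[0] andi  $r4, $r0, 10  →  {$r0:0, $r1:7, $r2:12, $r3:1, $r4:0, $r5:4, $r6:3}
[1] bne  $r6, $r4, L4  →  {$r0:0, $r1:7, $r2:12, $r3:1, $r4:0, $r5:4, $r6:3}  ⟨branch taken⟩
[2] xori  $r5, $r2, 0  →  {$r0:0, $r1:7, $r2:12, $r3:1, $r4:0, $r5:12, $r6:3}
[4] slti  $r1, $r6, 13  →  {$r0:0, $r1:1, $r2:12, $r3:1, $r4:0, $r5:12, $r6:3}
[5] addi  $r0, $r0, 4  →  {$r0:0, $r1:1, $r2:12, $r3:1, $r4:0, $r5:12, $r6:3}
[6] bne  $r4, $r5, L10  →  {$r0:0, $r1:1, $r2:12, $r3:1, $r4:0, $r5:12, $r6:3}  ⟨branch taken⟩
[7] slti  $r3, $r1, 4  →  {$r0:0, $r1:1, $r2:12, $r3:1, $r4:0, $r5:12, $r6:3}
[10] xor  $r3, $r2, $r1  →  {$r0:0, $r1:1, $r2:12, $r3:13, $r4:0, $r5:12, $r6:3}
[11] add  $r0, $r5, $r5  →  {$r0:0, $r1:1, $r2:12, $r3:13, $r4:0, $r5:12, $r6:3}

12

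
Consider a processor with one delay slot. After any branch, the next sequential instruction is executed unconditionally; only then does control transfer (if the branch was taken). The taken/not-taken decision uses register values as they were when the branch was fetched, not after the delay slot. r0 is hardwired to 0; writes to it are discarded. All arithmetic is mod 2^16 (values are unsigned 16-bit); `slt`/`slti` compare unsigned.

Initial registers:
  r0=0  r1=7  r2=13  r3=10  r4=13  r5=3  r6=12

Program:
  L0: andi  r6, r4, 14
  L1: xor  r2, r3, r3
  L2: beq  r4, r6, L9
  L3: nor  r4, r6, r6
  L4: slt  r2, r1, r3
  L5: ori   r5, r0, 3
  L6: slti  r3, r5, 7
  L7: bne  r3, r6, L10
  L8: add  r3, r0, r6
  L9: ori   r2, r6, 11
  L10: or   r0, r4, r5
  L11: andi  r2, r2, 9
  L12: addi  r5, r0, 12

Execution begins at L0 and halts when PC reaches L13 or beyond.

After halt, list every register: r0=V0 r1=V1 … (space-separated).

r0=0 r1=7 r2=1 r3=12 r4=65523 r5=12 r6=12

PC=0  andi  r6, r4, 14       | r0=0 r1=7 r2=13 r3=10 r4=13 r5=3 r6=12
PC=1  xor  r2, r3, r3        | r0=0 r1=7 r2=0 r3=10 r4=13 r5=3 r6=12
PC=2  beq  r4, r6, L9        | r0=0 r1=7 r2=0 r3=10 r4=13 r5=3 r6=12  [not taken]
PC=3  nor  r4, r6, r6        | r0=0 r1=7 r2=0 r3=10 r4=65523 r5=3 r6=12
PC=4  slt  r2, r1, r3        | r0=0 r1=7 r2=1 r3=10 r4=65523 r5=3 r6=12
PC=5  ori   r5, r0, 3        | r0=0 r1=7 r2=1 r3=10 r4=65523 r5=3 r6=12
PC=6  slti  r3, r5, 7        | r0=0 r1=7 r2=1 r3=1 r4=65523 r5=3 r6=12
PC=7  bne  r3, r6, L10       | r0=0 r1=7 r2=1 r3=1 r4=65523 r5=3 r6=12  [TAKEN]
PC=8  add  r3, r0, r6        | r0=0 r1=7 r2=1 r3=12 r4=65523 r5=3 r6=12
PC=10 or   r0, r4, r5        | r0=0 r1=7 r2=1 r3=12 r4=65523 r5=3 r6=12
PC=11 andi  r2, r2, 9        | r0=0 r1=7 r2=1 r3=12 r4=65523 r5=3 r6=12
PC=12 addi  r5, r0, 12       | r0=0 r1=7 r2=1 r3=12 r4=65523 r5=12 r6=12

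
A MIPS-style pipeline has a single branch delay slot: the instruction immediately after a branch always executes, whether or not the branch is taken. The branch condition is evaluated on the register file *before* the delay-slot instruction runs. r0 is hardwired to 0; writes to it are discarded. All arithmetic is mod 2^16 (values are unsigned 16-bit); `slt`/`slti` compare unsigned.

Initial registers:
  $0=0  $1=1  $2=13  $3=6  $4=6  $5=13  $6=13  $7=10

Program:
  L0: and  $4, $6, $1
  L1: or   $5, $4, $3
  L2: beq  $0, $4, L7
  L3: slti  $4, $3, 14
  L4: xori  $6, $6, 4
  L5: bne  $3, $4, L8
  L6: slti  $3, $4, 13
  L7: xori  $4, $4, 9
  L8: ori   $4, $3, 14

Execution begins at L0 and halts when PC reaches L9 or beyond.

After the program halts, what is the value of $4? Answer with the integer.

#0 and  $4, $6, $1 ; 0/1/13/6/1/13/13/10
#1 or   $5, $4, $3 ; 0/1/13/6/1/7/13/10
#2 beq  $0, $4, L7 ; 0/1/13/6/1/7/13/10 ; →fallthru
#3 slti  $4, $3, 14 ; 0/1/13/6/1/7/13/10
#4 xori  $6, $6, 4 ; 0/1/13/6/1/7/9/10
#5 bne  $3, $4, L8 ; 0/1/13/6/1/7/9/10 ; →target
#6 slti  $3, $4, 13 ; 0/1/13/1/1/7/9/10
#8 ori   $4, $3, 14 ; 0/1/13/1/15/7/9/10

15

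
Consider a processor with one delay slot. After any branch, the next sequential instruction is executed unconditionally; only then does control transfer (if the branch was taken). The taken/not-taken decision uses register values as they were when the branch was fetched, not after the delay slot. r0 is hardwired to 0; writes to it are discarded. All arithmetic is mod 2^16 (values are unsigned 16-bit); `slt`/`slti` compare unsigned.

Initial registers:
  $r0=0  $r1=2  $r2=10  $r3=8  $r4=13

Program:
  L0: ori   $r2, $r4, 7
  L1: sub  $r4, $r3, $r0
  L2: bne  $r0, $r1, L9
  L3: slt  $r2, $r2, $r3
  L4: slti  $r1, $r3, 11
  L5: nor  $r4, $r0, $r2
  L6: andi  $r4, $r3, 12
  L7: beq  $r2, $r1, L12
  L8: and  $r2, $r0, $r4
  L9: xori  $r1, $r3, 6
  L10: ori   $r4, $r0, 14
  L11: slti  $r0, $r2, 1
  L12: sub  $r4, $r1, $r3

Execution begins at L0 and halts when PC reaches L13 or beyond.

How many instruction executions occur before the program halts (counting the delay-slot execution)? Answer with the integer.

8

  step pc=0: ori   $r2, $r4, 7  regs=(0,2,15,8,13)
  step pc=1: sub  $r4, $r3, $r0  regs=(0,2,15,8,8)
  step pc=2: bne  $r0, $r1, L9  cond=T  regs=(0,2,15,8,8)
  step pc=3: slt  $r2, $r2, $r3  regs=(0,2,0,8,8)
  step pc=9: xori  $r1, $r3, 6  regs=(0,14,0,8,8)
  step pc=10: ori   $r4, $r0, 14  regs=(0,14,0,8,14)
  step pc=11: slti  $r0, $r2, 1  regs=(0,14,0,8,14)
  step pc=12: sub  $r4, $r1, $r3  regs=(0,14,0,8,6)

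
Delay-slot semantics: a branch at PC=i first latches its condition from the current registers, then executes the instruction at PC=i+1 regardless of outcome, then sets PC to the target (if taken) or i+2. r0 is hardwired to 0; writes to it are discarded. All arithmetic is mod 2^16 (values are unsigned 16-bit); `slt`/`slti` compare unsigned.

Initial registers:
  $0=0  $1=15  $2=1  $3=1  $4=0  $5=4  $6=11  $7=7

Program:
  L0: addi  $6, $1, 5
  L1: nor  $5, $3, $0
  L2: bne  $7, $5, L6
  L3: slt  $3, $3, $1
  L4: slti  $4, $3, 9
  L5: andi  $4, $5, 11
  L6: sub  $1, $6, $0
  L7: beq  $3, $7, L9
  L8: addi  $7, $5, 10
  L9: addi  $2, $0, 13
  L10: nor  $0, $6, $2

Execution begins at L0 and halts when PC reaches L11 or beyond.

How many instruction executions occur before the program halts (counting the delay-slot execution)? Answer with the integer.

9

[0] addi  $6, $1, 5  →  {$0:0, $1:15, $2:1, $3:1, $4:0, $5:4, $6:20, $7:7}
[1] nor  $5, $3, $0  →  {$0:0, $1:15, $2:1, $3:1, $4:0, $5:65534, $6:20, $7:7}
[2] bne  $7, $5, L6  →  {$0:0, $1:15, $2:1, $3:1, $4:0, $5:65534, $6:20, $7:7}  ⟨branch taken⟩
[3] slt  $3, $3, $1  →  {$0:0, $1:15, $2:1, $3:1, $4:0, $5:65534, $6:20, $7:7}
[6] sub  $1, $6, $0  →  {$0:0, $1:20, $2:1, $3:1, $4:0, $5:65534, $6:20, $7:7}
[7] beq  $3, $7, L9  →  {$0:0, $1:20, $2:1, $3:1, $4:0, $5:65534, $6:20, $7:7}  ⟨branch fallthrough⟩
[8] addi  $7, $5, 10  →  {$0:0, $1:20, $2:1, $3:1, $4:0, $5:65534, $6:20, $7:8}
[9] addi  $2, $0, 13  →  {$0:0, $1:20, $2:13, $3:1, $4:0, $5:65534, $6:20, $7:8}
[10] nor  $0, $6, $2  →  {$0:0, $1:20, $2:13, $3:1, $4:0, $5:65534, $6:20, $7:8}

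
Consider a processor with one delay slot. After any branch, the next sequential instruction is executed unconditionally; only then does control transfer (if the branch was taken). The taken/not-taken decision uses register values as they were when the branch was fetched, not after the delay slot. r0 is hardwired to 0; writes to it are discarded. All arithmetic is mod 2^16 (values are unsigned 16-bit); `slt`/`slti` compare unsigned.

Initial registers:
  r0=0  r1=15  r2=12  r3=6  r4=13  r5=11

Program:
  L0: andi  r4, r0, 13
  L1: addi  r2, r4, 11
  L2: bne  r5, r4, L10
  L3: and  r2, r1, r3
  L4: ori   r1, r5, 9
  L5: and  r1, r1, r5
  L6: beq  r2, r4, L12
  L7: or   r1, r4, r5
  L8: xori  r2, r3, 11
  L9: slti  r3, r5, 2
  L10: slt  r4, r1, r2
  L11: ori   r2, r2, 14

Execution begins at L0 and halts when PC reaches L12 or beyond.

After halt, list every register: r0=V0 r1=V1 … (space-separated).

PC=0  andi  r4, r0, 13       | r0=0 r1=15 r2=12 r3=6 r4=0 r5=11
PC=1  addi  r2, r4, 11       | r0=0 r1=15 r2=11 r3=6 r4=0 r5=11
PC=2  bne  r5, r4, L10       | r0=0 r1=15 r2=11 r3=6 r4=0 r5=11  [TAKEN]
PC=3  and  r2, r1, r3        | r0=0 r1=15 r2=6 r3=6 r4=0 r5=11
PC=10 slt  r4, r1, r2        | r0=0 r1=15 r2=6 r3=6 r4=0 r5=11
PC=11 ori   r2, r2, 14       | r0=0 r1=15 r2=14 r3=6 r4=0 r5=11

r0=0 r1=15 r2=14 r3=6 r4=0 r5=11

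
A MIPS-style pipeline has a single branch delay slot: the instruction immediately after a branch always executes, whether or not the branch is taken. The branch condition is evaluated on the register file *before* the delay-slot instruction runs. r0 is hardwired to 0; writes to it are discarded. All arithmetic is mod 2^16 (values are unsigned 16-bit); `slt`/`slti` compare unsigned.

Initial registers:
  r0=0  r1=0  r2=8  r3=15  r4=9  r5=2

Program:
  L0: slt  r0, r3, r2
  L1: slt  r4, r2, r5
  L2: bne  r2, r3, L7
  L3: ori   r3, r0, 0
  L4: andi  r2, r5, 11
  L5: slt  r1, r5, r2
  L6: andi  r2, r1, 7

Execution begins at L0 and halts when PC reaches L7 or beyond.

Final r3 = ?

PC=0  slt  r0, r3, r2        | r0=0 r1=0 r2=8 r3=15 r4=9 r5=2
PC=1  slt  r4, r2, r5        | r0=0 r1=0 r2=8 r3=15 r4=0 r5=2
PC=2  bne  r2, r3, L7        | r0=0 r1=0 r2=8 r3=15 r4=0 r5=2  [TAKEN]
PC=3  ori   r3, r0, 0        | r0=0 r1=0 r2=8 r3=0 r4=0 r5=2

0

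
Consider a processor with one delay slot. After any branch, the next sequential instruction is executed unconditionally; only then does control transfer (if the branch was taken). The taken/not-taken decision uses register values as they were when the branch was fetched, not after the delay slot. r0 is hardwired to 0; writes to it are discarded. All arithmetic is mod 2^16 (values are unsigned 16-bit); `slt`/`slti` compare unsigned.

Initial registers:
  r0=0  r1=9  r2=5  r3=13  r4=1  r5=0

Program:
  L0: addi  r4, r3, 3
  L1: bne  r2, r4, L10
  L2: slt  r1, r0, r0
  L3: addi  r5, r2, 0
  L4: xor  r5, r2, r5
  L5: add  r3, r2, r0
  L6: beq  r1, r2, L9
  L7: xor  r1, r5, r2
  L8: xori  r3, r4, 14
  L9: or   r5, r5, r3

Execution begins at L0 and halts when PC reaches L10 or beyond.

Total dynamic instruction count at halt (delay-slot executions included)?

3

PC=0  addi  r4, r3, 3        | r0=0 r1=9 r2=5 r3=13 r4=16 r5=0
PC=1  bne  r2, r4, L10       | r0=0 r1=9 r2=5 r3=13 r4=16 r5=0  [TAKEN]
PC=2  slt  r1, r0, r0        | r0=0 r1=0 r2=5 r3=13 r4=16 r5=0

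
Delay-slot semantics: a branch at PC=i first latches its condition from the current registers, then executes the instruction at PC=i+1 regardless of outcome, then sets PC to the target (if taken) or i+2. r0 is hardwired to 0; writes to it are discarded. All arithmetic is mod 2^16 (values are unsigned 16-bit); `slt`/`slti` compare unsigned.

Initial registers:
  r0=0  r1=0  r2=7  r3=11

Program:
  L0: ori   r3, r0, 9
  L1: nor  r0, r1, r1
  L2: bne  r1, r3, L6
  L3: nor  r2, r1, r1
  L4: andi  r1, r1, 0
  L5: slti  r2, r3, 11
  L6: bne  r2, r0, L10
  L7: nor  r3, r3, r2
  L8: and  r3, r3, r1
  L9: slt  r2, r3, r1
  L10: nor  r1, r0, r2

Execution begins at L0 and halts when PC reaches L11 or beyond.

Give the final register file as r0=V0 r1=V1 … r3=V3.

PC=0  ori   r3, r0, 9        | r0=0 r1=0 r2=7 r3=9
PC=1  nor  r0, r1, r1        | r0=0 r1=0 r2=7 r3=9
PC=2  bne  r1, r3, L6        | r0=0 r1=0 r2=7 r3=9  [TAKEN]
PC=3  nor  r2, r1, r1        | r0=0 r1=0 r2=65535 r3=9
PC=6  bne  r2, r0, L10       | r0=0 r1=0 r2=65535 r3=9  [TAKEN]
PC=7  nor  r3, r3, r2        | r0=0 r1=0 r2=65535 r3=0
PC=10 nor  r1, r0, r2        | r0=0 r1=0 r2=65535 r3=0

r0=0 r1=0 r2=65535 r3=0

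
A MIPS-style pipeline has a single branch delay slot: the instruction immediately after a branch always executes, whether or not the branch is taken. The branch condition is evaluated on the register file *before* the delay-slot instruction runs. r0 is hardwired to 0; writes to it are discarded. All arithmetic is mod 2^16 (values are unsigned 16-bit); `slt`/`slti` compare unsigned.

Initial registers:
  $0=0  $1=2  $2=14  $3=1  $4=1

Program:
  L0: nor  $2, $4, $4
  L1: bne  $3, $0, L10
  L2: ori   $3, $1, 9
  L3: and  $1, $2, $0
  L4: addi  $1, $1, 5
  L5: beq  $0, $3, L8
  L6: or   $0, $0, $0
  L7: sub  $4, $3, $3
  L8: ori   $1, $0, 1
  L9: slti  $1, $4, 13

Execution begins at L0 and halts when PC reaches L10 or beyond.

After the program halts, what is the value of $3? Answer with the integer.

11

PC=0  nor  $2, $4, $4        | $0=0 $1=2 $2=65534 $3=1 $4=1
PC=1  bne  $3, $0, L10       | $0=0 $1=2 $2=65534 $3=1 $4=1  [TAKEN]
PC=2  ori   $3, $1, 9        | $0=0 $1=2 $2=65534 $3=11 $4=1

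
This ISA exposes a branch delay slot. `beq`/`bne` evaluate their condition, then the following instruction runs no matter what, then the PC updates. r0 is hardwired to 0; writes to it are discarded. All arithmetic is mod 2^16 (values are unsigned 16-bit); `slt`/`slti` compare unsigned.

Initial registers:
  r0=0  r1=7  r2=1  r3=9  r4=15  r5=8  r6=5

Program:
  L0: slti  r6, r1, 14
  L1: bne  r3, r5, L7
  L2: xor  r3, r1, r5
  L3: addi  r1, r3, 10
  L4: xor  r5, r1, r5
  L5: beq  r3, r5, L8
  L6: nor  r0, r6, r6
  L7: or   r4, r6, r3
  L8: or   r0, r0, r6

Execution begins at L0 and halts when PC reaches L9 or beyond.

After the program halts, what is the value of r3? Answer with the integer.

15

PC=0  slti  r6, r1, 14       | r0=0 r1=7 r2=1 r3=9 r4=15 r5=8 r6=1
PC=1  bne  r3, r5, L7        | r0=0 r1=7 r2=1 r3=9 r4=15 r5=8 r6=1  [TAKEN]
PC=2  xor  r3, r1, r5        | r0=0 r1=7 r2=1 r3=15 r4=15 r5=8 r6=1
PC=7  or   r4, r6, r3        | r0=0 r1=7 r2=1 r3=15 r4=15 r5=8 r6=1
PC=8  or   r0, r0, r6        | r0=0 r1=7 r2=1 r3=15 r4=15 r5=8 r6=1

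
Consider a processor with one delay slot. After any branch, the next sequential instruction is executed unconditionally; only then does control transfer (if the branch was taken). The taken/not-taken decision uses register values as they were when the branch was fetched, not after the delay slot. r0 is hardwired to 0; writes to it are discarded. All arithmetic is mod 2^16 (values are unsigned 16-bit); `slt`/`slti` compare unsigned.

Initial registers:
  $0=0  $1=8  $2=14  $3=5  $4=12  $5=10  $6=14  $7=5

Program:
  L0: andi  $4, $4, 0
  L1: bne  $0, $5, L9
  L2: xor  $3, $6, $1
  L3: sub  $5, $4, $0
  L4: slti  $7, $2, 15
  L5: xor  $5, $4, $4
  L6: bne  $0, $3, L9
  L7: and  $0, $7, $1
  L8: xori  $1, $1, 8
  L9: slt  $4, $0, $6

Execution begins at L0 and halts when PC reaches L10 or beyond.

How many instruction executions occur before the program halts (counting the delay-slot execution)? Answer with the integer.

  step pc=0: andi  $4, $4, 0  regs=(0,8,14,5,0,10,14,5)
  step pc=1: bne  $0, $5, L9  cond=T  regs=(0,8,14,5,0,10,14,5)
  step pc=2: xor  $3, $6, $1  regs=(0,8,14,6,0,10,14,5)
  step pc=9: slt  $4, $0, $6  regs=(0,8,14,6,1,10,14,5)

4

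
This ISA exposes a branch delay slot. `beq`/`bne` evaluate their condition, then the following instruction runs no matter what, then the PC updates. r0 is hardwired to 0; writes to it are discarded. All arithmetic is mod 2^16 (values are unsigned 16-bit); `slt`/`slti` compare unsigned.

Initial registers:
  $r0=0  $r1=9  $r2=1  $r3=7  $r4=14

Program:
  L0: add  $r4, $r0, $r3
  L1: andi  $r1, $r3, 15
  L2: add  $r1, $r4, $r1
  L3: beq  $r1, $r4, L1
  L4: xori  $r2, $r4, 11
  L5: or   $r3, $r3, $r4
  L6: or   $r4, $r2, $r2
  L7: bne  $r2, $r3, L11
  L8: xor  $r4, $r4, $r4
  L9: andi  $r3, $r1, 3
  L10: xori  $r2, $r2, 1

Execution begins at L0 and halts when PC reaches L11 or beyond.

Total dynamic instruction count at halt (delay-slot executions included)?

PC=0  add  $r4, $r0, $r3     | $r0=0 $r1=9 $r2=1 $r3=7 $r4=7
PC=1  andi  $r1, $r3, 15     | $r0=0 $r1=7 $r2=1 $r3=7 $r4=7
PC=2  add  $r1, $r4, $r1     | $r0=0 $r1=14 $r2=1 $r3=7 $r4=7
PC=3  beq  $r1, $r4, L1      | $r0=0 $r1=14 $r2=1 $r3=7 $r4=7  [not taken]
PC=4  xori  $r2, $r4, 11     | $r0=0 $r1=14 $r2=12 $r3=7 $r4=7
PC=5  or   $r3, $r3, $r4     | $r0=0 $r1=14 $r2=12 $r3=7 $r4=7
PC=6  or   $r4, $r2, $r2     | $r0=0 $r1=14 $r2=12 $r3=7 $r4=12
PC=7  bne  $r2, $r3, L11     | $r0=0 $r1=14 $r2=12 $r3=7 $r4=12  [TAKEN]
PC=8  xor  $r4, $r4, $r4     | $r0=0 $r1=14 $r2=12 $r3=7 $r4=0

9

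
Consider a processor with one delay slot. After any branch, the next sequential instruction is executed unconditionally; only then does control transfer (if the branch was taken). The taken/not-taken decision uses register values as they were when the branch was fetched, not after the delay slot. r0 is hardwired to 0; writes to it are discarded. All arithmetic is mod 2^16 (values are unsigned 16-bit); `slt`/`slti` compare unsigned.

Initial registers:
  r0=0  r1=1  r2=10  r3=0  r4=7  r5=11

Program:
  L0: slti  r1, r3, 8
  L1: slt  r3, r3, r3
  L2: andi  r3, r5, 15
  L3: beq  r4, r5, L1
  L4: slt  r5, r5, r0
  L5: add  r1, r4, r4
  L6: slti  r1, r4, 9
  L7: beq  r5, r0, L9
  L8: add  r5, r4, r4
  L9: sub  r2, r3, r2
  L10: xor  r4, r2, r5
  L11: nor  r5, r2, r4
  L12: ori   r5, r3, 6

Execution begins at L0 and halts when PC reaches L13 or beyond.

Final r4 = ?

#0 slti  r1, r3, 8 ; 0/1/10/0/7/11
#1 slt  r3, r3, r3 ; 0/1/10/0/7/11
#2 andi  r3, r5, 15 ; 0/1/10/11/7/11
#3 beq  r4, r5, L1 ; 0/1/10/11/7/11 ; →fallthru
#4 slt  r5, r5, r0 ; 0/1/10/11/7/0
#5 add  r1, r4, r4 ; 0/14/10/11/7/0
#6 slti  r1, r4, 9 ; 0/1/10/11/7/0
#7 beq  r5, r0, L9 ; 0/1/10/11/7/0 ; →target
#8 add  r5, r4, r4 ; 0/1/10/11/7/14
#9 sub  r2, r3, r2 ; 0/1/1/11/7/14
#10 xor  r4, r2, r5 ; 0/1/1/11/15/14
#11 nor  r5, r2, r4 ; 0/1/1/11/15/65520
#12 ori   r5, r3, 6 ; 0/1/1/11/15/15

15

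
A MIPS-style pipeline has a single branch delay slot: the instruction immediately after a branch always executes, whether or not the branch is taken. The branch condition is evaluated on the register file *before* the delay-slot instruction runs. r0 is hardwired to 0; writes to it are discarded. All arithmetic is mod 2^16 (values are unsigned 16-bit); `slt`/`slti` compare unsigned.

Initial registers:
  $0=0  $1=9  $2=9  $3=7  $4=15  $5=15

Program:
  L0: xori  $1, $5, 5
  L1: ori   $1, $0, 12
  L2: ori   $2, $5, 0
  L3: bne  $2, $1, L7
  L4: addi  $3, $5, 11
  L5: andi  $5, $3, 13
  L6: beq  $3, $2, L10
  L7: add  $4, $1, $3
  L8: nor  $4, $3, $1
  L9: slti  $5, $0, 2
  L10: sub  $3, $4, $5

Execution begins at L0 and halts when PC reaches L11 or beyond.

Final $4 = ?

[0] xori  $1, $5, 5  →  {$0:0, $1:10, $2:9, $3:7, $4:15, $5:15}
[1] ori   $1, $0, 12  →  {$0:0, $1:12, $2:9, $3:7, $4:15, $5:15}
[2] ori   $2, $5, 0  →  {$0:0, $1:12, $2:15, $3:7, $4:15, $5:15}
[3] bne  $2, $1, L7  →  {$0:0, $1:12, $2:15, $3:7, $4:15, $5:15}  ⟨branch taken⟩
[4] addi  $3, $5, 11  →  {$0:0, $1:12, $2:15, $3:26, $4:15, $5:15}
[7] add  $4, $1, $3  →  {$0:0, $1:12, $2:15, $3:26, $4:38, $5:15}
[8] nor  $4, $3, $1  →  {$0:0, $1:12, $2:15, $3:26, $4:65505, $5:15}
[9] slti  $5, $0, 2  →  {$0:0, $1:12, $2:15, $3:26, $4:65505, $5:1}
[10] sub  $3, $4, $5  →  {$0:0, $1:12, $2:15, $3:65504, $4:65505, $5:1}

65505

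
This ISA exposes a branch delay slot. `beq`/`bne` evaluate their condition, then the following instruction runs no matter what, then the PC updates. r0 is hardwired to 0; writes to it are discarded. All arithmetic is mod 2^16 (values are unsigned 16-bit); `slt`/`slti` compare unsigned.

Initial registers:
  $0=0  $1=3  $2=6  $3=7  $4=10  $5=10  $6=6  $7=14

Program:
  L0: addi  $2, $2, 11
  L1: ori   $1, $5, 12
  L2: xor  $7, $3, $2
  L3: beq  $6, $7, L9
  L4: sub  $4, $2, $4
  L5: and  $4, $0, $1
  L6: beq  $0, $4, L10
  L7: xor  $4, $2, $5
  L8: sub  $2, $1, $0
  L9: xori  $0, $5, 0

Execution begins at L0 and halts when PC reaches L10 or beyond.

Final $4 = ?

27

[0] addi  $2, $2, 11  →  {$0:0, $1:3, $2:17, $3:7, $4:10, $5:10, $6:6, $7:14}
[1] ori   $1, $5, 12  →  {$0:0, $1:14, $2:17, $3:7, $4:10, $5:10, $6:6, $7:14}
[2] xor  $7, $3, $2  →  {$0:0, $1:14, $2:17, $3:7, $4:10, $5:10, $6:6, $7:22}
[3] beq  $6, $7, L9  →  {$0:0, $1:14, $2:17, $3:7, $4:10, $5:10, $6:6, $7:22}  ⟨branch fallthrough⟩
[4] sub  $4, $2, $4  →  {$0:0, $1:14, $2:17, $3:7, $4:7, $5:10, $6:6, $7:22}
[5] and  $4, $0, $1  →  {$0:0, $1:14, $2:17, $3:7, $4:0, $5:10, $6:6, $7:22}
[6] beq  $0, $4, L10  →  {$0:0, $1:14, $2:17, $3:7, $4:0, $5:10, $6:6, $7:22}  ⟨branch taken⟩
[7] xor  $4, $2, $5  →  {$0:0, $1:14, $2:17, $3:7, $4:27, $5:10, $6:6, $7:22}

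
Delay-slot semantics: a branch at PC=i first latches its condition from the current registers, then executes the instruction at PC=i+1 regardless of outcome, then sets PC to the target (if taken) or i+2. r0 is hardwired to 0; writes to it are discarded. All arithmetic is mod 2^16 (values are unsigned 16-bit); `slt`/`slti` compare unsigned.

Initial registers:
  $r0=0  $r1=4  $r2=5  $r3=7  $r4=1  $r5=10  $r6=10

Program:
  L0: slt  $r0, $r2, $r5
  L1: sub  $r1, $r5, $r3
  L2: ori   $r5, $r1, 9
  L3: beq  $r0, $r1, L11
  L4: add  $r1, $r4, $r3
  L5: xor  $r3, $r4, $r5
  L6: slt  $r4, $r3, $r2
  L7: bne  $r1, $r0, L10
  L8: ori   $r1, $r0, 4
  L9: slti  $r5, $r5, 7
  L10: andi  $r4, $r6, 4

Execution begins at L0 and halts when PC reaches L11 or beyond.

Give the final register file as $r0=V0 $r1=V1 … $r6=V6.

$r0=0 $r1=4 $r2=5 $r3=10 $r4=0 $r5=11 $r6=10

[0] slt  $r0, $r2, $r5  →  {$r0:0, $r1:4, $r2:5, $r3:7, $r4:1, $r5:10, $r6:10}
[1] sub  $r1, $r5, $r3  →  {$r0:0, $r1:3, $r2:5, $r3:7, $r4:1, $r5:10, $r6:10}
[2] ori   $r5, $r1, 9  →  {$r0:0, $r1:3, $r2:5, $r3:7, $r4:1, $r5:11, $r6:10}
[3] beq  $r0, $r1, L11  →  {$r0:0, $r1:3, $r2:5, $r3:7, $r4:1, $r5:11, $r6:10}  ⟨branch fallthrough⟩
[4] add  $r1, $r4, $r3  →  {$r0:0, $r1:8, $r2:5, $r3:7, $r4:1, $r5:11, $r6:10}
[5] xor  $r3, $r4, $r5  →  {$r0:0, $r1:8, $r2:5, $r3:10, $r4:1, $r5:11, $r6:10}
[6] slt  $r4, $r3, $r2  →  {$r0:0, $r1:8, $r2:5, $r3:10, $r4:0, $r5:11, $r6:10}
[7] bne  $r1, $r0, L10  →  {$r0:0, $r1:8, $r2:5, $r3:10, $r4:0, $r5:11, $r6:10}  ⟨branch taken⟩
[8] ori   $r1, $r0, 4  →  {$r0:0, $r1:4, $r2:5, $r3:10, $r4:0, $r5:11, $r6:10}
[10] andi  $r4, $r6, 4  →  {$r0:0, $r1:4, $r2:5, $r3:10, $r4:0, $r5:11, $r6:10}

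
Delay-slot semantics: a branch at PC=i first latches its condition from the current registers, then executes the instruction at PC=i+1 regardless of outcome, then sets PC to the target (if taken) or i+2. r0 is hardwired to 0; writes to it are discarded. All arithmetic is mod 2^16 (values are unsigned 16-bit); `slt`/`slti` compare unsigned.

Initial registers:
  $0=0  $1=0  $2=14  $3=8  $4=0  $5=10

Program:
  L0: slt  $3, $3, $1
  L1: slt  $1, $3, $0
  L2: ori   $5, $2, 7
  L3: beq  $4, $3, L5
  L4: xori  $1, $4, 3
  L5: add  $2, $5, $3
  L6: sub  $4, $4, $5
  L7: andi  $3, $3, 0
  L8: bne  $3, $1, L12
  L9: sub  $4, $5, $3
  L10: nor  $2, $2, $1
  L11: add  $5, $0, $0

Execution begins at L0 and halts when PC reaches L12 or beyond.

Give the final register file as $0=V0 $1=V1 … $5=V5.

$0=0 $1=3 $2=15 $3=0 $4=15 $5=15

PC=0  slt  $3, $3, $1        | $0=0 $1=0 $2=14 $3=0 $4=0 $5=10
PC=1  slt  $1, $3, $0        | $0=0 $1=0 $2=14 $3=0 $4=0 $5=10
PC=2  ori   $5, $2, 7        | $0=0 $1=0 $2=14 $3=0 $4=0 $5=15
PC=3  beq  $4, $3, L5        | $0=0 $1=0 $2=14 $3=0 $4=0 $5=15  [TAKEN]
PC=4  xori  $1, $4, 3        | $0=0 $1=3 $2=14 $3=0 $4=0 $5=15
PC=5  add  $2, $5, $3        | $0=0 $1=3 $2=15 $3=0 $4=0 $5=15
PC=6  sub  $4, $4, $5        | $0=0 $1=3 $2=15 $3=0 $4=65521 $5=15
PC=7  andi  $3, $3, 0        | $0=0 $1=3 $2=15 $3=0 $4=65521 $5=15
PC=8  bne  $3, $1, L12       | $0=0 $1=3 $2=15 $3=0 $4=65521 $5=15  [TAKEN]
PC=9  sub  $4, $5, $3        | $0=0 $1=3 $2=15 $3=0 $4=15 $5=15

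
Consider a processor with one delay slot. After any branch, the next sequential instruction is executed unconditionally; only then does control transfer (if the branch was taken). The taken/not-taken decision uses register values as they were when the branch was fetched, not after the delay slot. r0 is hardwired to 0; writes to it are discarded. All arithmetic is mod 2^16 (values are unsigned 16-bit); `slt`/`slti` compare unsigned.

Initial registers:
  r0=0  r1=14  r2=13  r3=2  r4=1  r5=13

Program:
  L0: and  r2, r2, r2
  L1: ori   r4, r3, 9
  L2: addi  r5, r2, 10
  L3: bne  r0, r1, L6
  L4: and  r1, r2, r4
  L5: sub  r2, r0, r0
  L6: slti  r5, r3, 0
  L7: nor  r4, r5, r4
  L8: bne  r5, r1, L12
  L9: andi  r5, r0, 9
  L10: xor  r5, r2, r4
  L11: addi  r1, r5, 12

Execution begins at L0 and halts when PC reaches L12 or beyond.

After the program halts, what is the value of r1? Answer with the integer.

PC=0  and  r2, r2, r2        | r0=0 r1=14 r2=13 r3=2 r4=1 r5=13
PC=1  ori   r4, r3, 9        | r0=0 r1=14 r2=13 r3=2 r4=11 r5=13
PC=2  addi  r5, r2, 10       | r0=0 r1=14 r2=13 r3=2 r4=11 r5=23
PC=3  bne  r0, r1, L6        | r0=0 r1=14 r2=13 r3=2 r4=11 r5=23  [TAKEN]
PC=4  and  r1, r2, r4        | r0=0 r1=9 r2=13 r3=2 r4=11 r5=23
PC=6  slti  r5, r3, 0        | r0=0 r1=9 r2=13 r3=2 r4=11 r5=0
PC=7  nor  r4, r5, r4        | r0=0 r1=9 r2=13 r3=2 r4=65524 r5=0
PC=8  bne  r5, r1, L12       | r0=0 r1=9 r2=13 r3=2 r4=65524 r5=0  [TAKEN]
PC=9  andi  r5, r0, 9        | r0=0 r1=9 r2=13 r3=2 r4=65524 r5=0

9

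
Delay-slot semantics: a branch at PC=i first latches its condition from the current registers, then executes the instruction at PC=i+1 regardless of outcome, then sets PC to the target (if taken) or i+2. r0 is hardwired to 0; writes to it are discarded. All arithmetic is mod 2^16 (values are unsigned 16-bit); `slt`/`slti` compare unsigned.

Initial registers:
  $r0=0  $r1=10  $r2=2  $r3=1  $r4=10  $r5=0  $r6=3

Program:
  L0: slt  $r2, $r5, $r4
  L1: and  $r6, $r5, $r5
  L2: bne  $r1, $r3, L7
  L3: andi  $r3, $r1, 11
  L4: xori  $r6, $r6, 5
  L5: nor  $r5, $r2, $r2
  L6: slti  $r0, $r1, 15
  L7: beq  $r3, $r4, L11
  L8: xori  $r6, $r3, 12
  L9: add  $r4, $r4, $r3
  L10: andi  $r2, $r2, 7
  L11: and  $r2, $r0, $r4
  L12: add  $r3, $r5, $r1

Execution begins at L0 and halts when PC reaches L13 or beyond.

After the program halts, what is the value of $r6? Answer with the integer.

6

PC=0  slt  $r2, $r5, $r4     | $r0=0 $r1=10 $r2=1 $r3=1 $r4=10 $r5=0 $r6=3
PC=1  and  $r6, $r5, $r5     | $r0=0 $r1=10 $r2=1 $r3=1 $r4=10 $r5=0 $r6=0
PC=2  bne  $r1, $r3, L7      | $r0=0 $r1=10 $r2=1 $r3=1 $r4=10 $r5=0 $r6=0  [TAKEN]
PC=3  andi  $r3, $r1, 11     | $r0=0 $r1=10 $r2=1 $r3=10 $r4=10 $r5=0 $r6=0
PC=7  beq  $r3, $r4, L11     | $r0=0 $r1=10 $r2=1 $r3=10 $r4=10 $r5=0 $r6=0  [TAKEN]
PC=8  xori  $r6, $r3, 12     | $r0=0 $r1=10 $r2=1 $r3=10 $r4=10 $r5=0 $r6=6
PC=11 and  $r2, $r0, $r4     | $r0=0 $r1=10 $r2=0 $r3=10 $r4=10 $r5=0 $r6=6
PC=12 add  $r3, $r5, $r1     | $r0=0 $r1=10 $r2=0 $r3=10 $r4=10 $r5=0 $r6=6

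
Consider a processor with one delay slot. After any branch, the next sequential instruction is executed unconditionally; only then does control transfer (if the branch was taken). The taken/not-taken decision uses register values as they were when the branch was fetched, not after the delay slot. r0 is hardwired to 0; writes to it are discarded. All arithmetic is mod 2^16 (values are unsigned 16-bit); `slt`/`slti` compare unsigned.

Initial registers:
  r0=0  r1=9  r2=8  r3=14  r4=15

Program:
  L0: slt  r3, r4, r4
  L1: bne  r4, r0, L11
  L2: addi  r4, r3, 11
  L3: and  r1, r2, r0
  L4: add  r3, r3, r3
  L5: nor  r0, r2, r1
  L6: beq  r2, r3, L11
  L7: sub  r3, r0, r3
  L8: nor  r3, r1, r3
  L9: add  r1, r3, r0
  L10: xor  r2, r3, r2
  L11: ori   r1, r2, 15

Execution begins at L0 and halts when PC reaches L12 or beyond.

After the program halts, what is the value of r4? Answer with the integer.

PC=0  slt  r3, r4, r4        | r0=0 r1=9 r2=8 r3=0 r4=15
PC=1  bne  r4, r0, L11       | r0=0 r1=9 r2=8 r3=0 r4=15  [TAKEN]
PC=2  addi  r4, r3, 11       | r0=0 r1=9 r2=8 r3=0 r4=11
PC=11 ori   r1, r2, 15       | r0=0 r1=15 r2=8 r3=0 r4=11

11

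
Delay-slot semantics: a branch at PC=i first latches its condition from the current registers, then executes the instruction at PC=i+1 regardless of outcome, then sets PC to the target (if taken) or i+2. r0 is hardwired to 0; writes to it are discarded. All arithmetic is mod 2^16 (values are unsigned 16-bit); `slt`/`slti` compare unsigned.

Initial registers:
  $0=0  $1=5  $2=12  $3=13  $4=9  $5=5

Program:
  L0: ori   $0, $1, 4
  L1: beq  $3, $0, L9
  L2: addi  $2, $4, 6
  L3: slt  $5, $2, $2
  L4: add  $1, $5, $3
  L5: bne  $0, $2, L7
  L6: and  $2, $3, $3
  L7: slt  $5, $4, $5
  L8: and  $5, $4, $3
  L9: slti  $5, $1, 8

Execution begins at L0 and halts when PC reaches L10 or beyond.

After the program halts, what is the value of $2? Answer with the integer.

13

[0] ori   $0, $1, 4  →  {$0:0, $1:5, $2:12, $3:13, $4:9, $5:5}
[1] beq  $3, $0, L9  →  {$0:0, $1:5, $2:12, $3:13, $4:9, $5:5}  ⟨branch fallthrough⟩
[2] addi  $2, $4, 6  →  {$0:0, $1:5, $2:15, $3:13, $4:9, $5:5}
[3] slt  $5, $2, $2  →  {$0:0, $1:5, $2:15, $3:13, $4:9, $5:0}
[4] add  $1, $5, $3  →  {$0:0, $1:13, $2:15, $3:13, $4:9, $5:0}
[5] bne  $0, $2, L7  →  {$0:0, $1:13, $2:15, $3:13, $4:9, $5:0}  ⟨branch taken⟩
[6] and  $2, $3, $3  →  {$0:0, $1:13, $2:13, $3:13, $4:9, $5:0}
[7] slt  $5, $4, $5  →  {$0:0, $1:13, $2:13, $3:13, $4:9, $5:0}
[8] and  $5, $4, $3  →  {$0:0, $1:13, $2:13, $3:13, $4:9, $5:9}
[9] slti  $5, $1, 8  →  {$0:0, $1:13, $2:13, $3:13, $4:9, $5:0}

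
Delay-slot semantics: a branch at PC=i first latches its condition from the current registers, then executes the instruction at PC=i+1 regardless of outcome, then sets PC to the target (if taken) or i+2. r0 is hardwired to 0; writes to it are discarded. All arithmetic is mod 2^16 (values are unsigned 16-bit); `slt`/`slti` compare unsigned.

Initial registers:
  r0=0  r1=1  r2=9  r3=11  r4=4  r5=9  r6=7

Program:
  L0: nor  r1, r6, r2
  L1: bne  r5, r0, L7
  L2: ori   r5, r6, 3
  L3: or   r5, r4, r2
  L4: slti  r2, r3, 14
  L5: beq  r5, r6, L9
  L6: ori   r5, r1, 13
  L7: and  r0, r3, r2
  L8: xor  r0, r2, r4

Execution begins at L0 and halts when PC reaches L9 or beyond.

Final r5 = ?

PC=0  nor  r1, r6, r2        | r0=0 r1=65520 r2=9 r3=11 r4=4 r5=9 r6=7
PC=1  bne  r5, r0, L7        | r0=0 r1=65520 r2=9 r3=11 r4=4 r5=9 r6=7  [TAKEN]
PC=2  ori   r5, r6, 3        | r0=0 r1=65520 r2=9 r3=11 r4=4 r5=7 r6=7
PC=7  and  r0, r3, r2        | r0=0 r1=65520 r2=9 r3=11 r4=4 r5=7 r6=7
PC=8  xor  r0, r2, r4        | r0=0 r1=65520 r2=9 r3=11 r4=4 r5=7 r6=7

7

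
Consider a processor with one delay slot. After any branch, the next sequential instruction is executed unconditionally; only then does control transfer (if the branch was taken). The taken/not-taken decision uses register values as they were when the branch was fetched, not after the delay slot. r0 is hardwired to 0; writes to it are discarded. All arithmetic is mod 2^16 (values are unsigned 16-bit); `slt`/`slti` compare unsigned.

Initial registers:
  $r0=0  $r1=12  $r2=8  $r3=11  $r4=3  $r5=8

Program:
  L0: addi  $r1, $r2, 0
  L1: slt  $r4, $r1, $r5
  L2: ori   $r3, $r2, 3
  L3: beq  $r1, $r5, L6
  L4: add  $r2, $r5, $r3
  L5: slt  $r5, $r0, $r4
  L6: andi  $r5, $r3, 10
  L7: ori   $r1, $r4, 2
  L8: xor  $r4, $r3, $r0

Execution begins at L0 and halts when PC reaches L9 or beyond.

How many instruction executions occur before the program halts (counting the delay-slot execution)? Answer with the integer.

  step pc=0: addi  $r1, $r2, 0  regs=(0,8,8,11,3,8)
  step pc=1: slt  $r4, $r1, $r5  regs=(0,8,8,11,0,8)
  step pc=2: ori   $r3, $r2, 3  regs=(0,8,8,11,0,8)
  step pc=3: beq  $r1, $r5, L6  cond=T  regs=(0,8,8,11,0,8)
  step pc=4: add  $r2, $r5, $r3  regs=(0,8,19,11,0,8)
  step pc=6: andi  $r5, $r3, 10  regs=(0,8,19,11,0,10)
  step pc=7: ori   $r1, $r4, 2  regs=(0,2,19,11,0,10)
  step pc=8: xor  $r4, $r3, $r0  regs=(0,2,19,11,11,10)

8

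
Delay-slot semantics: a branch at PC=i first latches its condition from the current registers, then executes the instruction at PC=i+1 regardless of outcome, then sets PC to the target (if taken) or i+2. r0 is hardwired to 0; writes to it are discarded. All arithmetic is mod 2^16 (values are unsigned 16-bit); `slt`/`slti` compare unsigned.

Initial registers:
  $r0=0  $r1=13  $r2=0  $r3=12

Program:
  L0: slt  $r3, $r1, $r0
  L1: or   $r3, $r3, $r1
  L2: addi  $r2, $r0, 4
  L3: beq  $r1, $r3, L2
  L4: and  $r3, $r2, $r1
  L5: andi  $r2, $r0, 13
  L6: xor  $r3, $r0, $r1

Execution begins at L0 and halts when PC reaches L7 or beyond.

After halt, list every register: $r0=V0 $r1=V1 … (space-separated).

#0 slt  $r3, $r1, $r0 ; 0/13/0/0
#1 or   $r3, $r3, $r1 ; 0/13/0/13
#2 addi  $r2, $r0, 4 ; 0/13/4/13
#3 beq  $r1, $r3, L2 ; 0/13/4/13 ; →target
#4 and  $r3, $r2, $r1 ; 0/13/4/4
#2 addi  $r2, $r0, 4 ; 0/13/4/4
#3 beq  $r1, $r3, L2 ; 0/13/4/4 ; →fallthru
#4 and  $r3, $r2, $r1 ; 0/13/4/4
#5 andi  $r2, $r0, 13 ; 0/13/0/4
#6 xor  $r3, $r0, $r1 ; 0/13/0/13

$r0=0 $r1=13 $r2=0 $r3=13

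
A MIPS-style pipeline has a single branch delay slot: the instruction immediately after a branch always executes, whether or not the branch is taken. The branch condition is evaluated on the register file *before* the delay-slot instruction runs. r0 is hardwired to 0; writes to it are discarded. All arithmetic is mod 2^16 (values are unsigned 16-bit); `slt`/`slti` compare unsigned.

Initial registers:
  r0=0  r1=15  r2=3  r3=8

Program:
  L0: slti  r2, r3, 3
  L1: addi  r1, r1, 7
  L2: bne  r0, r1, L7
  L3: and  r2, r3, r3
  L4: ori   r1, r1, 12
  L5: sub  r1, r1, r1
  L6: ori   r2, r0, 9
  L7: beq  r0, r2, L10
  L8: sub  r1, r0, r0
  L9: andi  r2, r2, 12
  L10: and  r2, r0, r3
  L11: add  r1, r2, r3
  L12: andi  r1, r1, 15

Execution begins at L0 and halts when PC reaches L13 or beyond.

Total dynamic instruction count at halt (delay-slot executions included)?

#0 slti  r2, r3, 3 ; 0/15/0/8
#1 addi  r1, r1, 7 ; 0/22/0/8
#2 bne  r0, r1, L7 ; 0/22/0/8 ; →target
#3 and  r2, r3, r3 ; 0/22/8/8
#7 beq  r0, r2, L10 ; 0/22/8/8 ; →fallthru
#8 sub  r1, r0, r0 ; 0/0/8/8
#9 andi  r2, r2, 12 ; 0/0/8/8
#10 and  r2, r0, r3 ; 0/0/0/8
#11 add  r1, r2, r3 ; 0/8/0/8
#12 andi  r1, r1, 15 ; 0/8/0/8

10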